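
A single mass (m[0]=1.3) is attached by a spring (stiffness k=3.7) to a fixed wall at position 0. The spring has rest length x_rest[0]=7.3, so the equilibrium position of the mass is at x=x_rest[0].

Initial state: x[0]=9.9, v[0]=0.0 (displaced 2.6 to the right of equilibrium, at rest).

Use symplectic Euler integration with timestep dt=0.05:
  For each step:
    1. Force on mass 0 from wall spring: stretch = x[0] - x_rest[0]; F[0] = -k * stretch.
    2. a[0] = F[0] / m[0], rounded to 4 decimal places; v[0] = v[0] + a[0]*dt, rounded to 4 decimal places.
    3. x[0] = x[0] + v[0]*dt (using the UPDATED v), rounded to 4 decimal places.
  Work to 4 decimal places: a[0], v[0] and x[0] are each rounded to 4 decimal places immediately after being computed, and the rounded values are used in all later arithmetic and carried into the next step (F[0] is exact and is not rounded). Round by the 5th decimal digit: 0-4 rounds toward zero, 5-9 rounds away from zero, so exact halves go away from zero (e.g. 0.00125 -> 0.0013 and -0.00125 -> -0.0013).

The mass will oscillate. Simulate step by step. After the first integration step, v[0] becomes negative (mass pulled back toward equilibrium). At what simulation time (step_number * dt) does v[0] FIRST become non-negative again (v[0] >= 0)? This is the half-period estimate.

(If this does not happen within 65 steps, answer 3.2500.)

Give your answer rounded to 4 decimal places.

Answer: 1.9000

Derivation:
Step 0: x=[9.9000] v=[0.0000]
Step 1: x=[9.8815] v=[-0.3700]
Step 2: x=[9.8446] v=[-0.7374]
Step 3: x=[9.7896] v=[-1.0995]
Step 4: x=[9.7169] v=[-1.4538]
Step 5: x=[9.6270] v=[-1.7977]
Step 6: x=[9.5206] v=[-2.1289]
Step 7: x=[9.3984] v=[-2.4449]
Step 8: x=[9.2612] v=[-2.7435]
Step 9: x=[9.1101] v=[-3.0226]
Step 10: x=[8.9461] v=[-3.2802]
Step 11: x=[8.7704] v=[-3.5145]
Step 12: x=[8.5842] v=[-3.7238]
Step 13: x=[8.3889] v=[-3.9066]
Step 14: x=[8.1858] v=[-4.0616]
Step 15: x=[7.9764] v=[-4.1877]
Step 16: x=[7.7622] v=[-4.2840]
Step 17: x=[7.5447] v=[-4.3498]
Step 18: x=[7.3255] v=[-4.3846]
Step 19: x=[7.1061] v=[-4.3882]
Step 20: x=[6.8881] v=[-4.3606]
Step 21: x=[6.6730] v=[-4.3020]
Step 22: x=[6.4624] v=[-4.2128]
Step 23: x=[6.2577] v=[-4.0936]
Step 24: x=[6.0604] v=[-3.9453]
Step 25: x=[5.8720] v=[-3.7689]
Step 26: x=[5.6937] v=[-3.5657]
Step 27: x=[5.5268] v=[-3.3371]
Step 28: x=[5.3726] v=[-3.0848]
Step 29: x=[5.2321] v=[-2.8105]
Step 30: x=[5.1063] v=[-2.5162]
Step 31: x=[4.9961] v=[-2.2040]
Step 32: x=[4.9023] v=[-1.8761]
Step 33: x=[4.8256] v=[-1.5349]
Step 34: x=[4.7665] v=[-1.1828]
Step 35: x=[4.7254] v=[-0.8223]
Step 36: x=[4.7026] v=[-0.4559]
Step 37: x=[4.6983] v=[-0.0863]
Step 38: x=[4.7125] v=[0.2839]
First v>=0 after going negative at step 38, time=1.9000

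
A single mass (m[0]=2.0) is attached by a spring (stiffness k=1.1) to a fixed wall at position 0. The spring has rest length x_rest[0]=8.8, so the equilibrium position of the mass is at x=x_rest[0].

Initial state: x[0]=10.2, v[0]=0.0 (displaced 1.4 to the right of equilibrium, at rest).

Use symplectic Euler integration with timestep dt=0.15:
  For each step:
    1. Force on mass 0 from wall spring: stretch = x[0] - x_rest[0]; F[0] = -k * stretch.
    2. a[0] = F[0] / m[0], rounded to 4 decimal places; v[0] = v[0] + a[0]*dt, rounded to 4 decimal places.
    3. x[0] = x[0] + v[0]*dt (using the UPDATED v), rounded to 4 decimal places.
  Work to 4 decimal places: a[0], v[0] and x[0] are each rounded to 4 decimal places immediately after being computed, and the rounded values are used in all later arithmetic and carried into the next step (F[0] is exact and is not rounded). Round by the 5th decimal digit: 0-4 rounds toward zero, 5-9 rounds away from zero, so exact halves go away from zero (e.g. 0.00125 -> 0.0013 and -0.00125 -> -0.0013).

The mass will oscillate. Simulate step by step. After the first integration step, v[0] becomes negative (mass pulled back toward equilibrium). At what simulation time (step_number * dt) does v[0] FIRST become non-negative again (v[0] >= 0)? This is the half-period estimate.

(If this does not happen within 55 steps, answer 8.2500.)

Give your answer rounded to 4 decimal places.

Step 0: x=[10.2000] v=[0.0000]
Step 1: x=[10.1827] v=[-0.1155]
Step 2: x=[10.1483] v=[-0.2296]
Step 3: x=[10.0972] v=[-0.3408]
Step 4: x=[10.0300] v=[-0.4478]
Step 5: x=[9.9476] v=[-0.5493]
Step 6: x=[9.8510] v=[-0.6440]
Step 7: x=[9.7414] v=[-0.7307]
Step 8: x=[9.6201] v=[-0.8084]
Step 9: x=[9.4887] v=[-0.8761]
Step 10: x=[9.3488] v=[-0.9329]
Step 11: x=[9.2021] v=[-0.9782]
Step 12: x=[9.0504] v=[-1.0114]
Step 13: x=[8.8956] v=[-1.0321]
Step 14: x=[8.7396] v=[-1.0400]
Step 15: x=[8.5844] v=[-1.0350]
Step 16: x=[8.4318] v=[-1.0172]
Step 17: x=[8.2838] v=[-0.9868]
Step 18: x=[8.1422] v=[-0.9442]
Step 19: x=[8.0087] v=[-0.8899]
Step 20: x=[7.8850] v=[-0.8246]
Step 21: x=[7.7726] v=[-0.7491]
Step 22: x=[7.6730] v=[-0.6643]
Step 23: x=[7.5873] v=[-0.5713]
Step 24: x=[7.5166] v=[-0.4713]
Step 25: x=[7.4618] v=[-0.3654]
Step 26: x=[7.4236] v=[-0.2550]
Step 27: x=[7.4024] v=[-0.1415]
Step 28: x=[7.3985] v=[-0.0262]
Step 29: x=[7.4119] v=[0.0894]
First v>=0 after going negative at step 29, time=4.3500

Answer: 4.3500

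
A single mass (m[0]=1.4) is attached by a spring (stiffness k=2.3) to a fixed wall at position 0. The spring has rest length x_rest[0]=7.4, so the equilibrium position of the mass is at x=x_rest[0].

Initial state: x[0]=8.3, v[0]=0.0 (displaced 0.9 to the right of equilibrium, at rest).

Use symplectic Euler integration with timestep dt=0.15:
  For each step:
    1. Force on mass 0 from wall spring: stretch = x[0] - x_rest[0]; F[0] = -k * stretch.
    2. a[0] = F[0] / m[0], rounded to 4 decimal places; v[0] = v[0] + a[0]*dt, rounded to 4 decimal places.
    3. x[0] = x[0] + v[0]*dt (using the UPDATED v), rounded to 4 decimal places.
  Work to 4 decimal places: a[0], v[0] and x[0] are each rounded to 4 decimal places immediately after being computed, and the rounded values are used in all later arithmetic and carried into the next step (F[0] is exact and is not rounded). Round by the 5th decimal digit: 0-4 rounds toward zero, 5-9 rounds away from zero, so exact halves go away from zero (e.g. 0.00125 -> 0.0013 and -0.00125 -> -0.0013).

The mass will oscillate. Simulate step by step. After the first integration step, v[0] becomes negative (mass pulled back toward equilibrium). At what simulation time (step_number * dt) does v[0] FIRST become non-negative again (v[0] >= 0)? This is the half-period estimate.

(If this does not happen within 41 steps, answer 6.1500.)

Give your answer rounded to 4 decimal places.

Answer: 2.5500

Derivation:
Step 0: x=[8.3000] v=[0.0000]
Step 1: x=[8.2667] v=[-0.2218]
Step 2: x=[8.2014] v=[-0.4354]
Step 3: x=[8.1065] v=[-0.6329]
Step 4: x=[7.9855] v=[-0.8070]
Step 5: x=[7.8428] v=[-0.9513]
Step 6: x=[7.6837] v=[-1.0604]
Step 7: x=[7.5142] v=[-1.1303]
Step 8: x=[7.3404] v=[-1.1584]
Step 9: x=[7.1688] v=[-1.1437]
Step 10: x=[7.0058] v=[-1.0867]
Step 11: x=[6.8574] v=[-0.9896]
Step 12: x=[6.7290] v=[-0.8559]
Step 13: x=[6.6254] v=[-0.6905]
Step 14: x=[6.5505] v=[-0.4996]
Step 15: x=[6.5070] v=[-0.2903]
Step 16: x=[6.4965] v=[-0.0702]
Step 17: x=[6.5194] v=[0.1524]
First v>=0 after going negative at step 17, time=2.5500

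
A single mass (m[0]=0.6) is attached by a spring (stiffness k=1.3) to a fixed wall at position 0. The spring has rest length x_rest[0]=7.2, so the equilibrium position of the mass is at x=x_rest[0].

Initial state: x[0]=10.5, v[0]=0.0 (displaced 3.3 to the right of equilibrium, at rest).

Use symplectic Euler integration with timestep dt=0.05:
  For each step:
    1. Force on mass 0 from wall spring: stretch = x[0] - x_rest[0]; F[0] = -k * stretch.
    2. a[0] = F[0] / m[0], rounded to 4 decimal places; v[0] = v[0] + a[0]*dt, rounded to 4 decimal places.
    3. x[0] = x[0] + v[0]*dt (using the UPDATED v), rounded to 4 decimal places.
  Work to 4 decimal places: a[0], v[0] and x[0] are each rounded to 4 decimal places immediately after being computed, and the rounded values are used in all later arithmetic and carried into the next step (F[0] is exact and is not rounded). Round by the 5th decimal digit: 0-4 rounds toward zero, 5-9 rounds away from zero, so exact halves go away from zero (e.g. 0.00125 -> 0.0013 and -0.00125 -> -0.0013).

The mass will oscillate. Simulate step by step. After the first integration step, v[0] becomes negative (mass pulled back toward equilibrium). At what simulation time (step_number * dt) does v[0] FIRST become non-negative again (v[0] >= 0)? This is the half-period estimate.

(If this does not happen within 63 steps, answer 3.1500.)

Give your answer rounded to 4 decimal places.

Step 0: x=[10.5000] v=[0.0000]
Step 1: x=[10.4821] v=[-0.3575]
Step 2: x=[10.4464] v=[-0.7131]
Step 3: x=[10.3932] v=[-1.0648]
Step 4: x=[10.3227] v=[-1.4107]
Step 5: x=[10.2353] v=[-1.7490]
Step 6: x=[10.1314] v=[-2.0778]
Step 7: x=[10.0116] v=[-2.3954]
Step 8: x=[9.8766] v=[-2.7000]
Step 9: x=[9.7271] v=[-2.9900]
Step 10: x=[9.5639] v=[-3.2638]
Step 11: x=[9.3879] v=[-3.5199]
Step 12: x=[9.2001] v=[-3.7569]
Step 13: x=[9.0014] v=[-3.9736]
Step 14: x=[8.7930] v=[-4.1688]
Step 15: x=[8.5759] v=[-4.3414]
Step 16: x=[8.3514] v=[-4.4905]
Step 17: x=[8.1206] v=[-4.6152]
Step 18: x=[7.8849] v=[-4.7149]
Step 19: x=[7.6454] v=[-4.7891]
Step 20: x=[7.4035] v=[-4.8374]
Step 21: x=[7.1605] v=[-4.8594]
Step 22: x=[6.9177] v=[-4.8551]
Step 23: x=[6.6765] v=[-4.8245]
Step 24: x=[6.4381] v=[-4.7678]
Step 25: x=[6.2038] v=[-4.6853]
Step 26: x=[5.9749] v=[-4.5774]
Step 27: x=[5.7527] v=[-4.4447]
Step 28: x=[5.5383] v=[-4.2879]
Step 29: x=[5.3329] v=[-4.1079]
Step 30: x=[5.1376] v=[-3.9056]
Step 31: x=[4.9535] v=[-3.6822]
Step 32: x=[4.7816] v=[-3.4388]
Step 33: x=[4.6228] v=[-3.1768]
Step 34: x=[4.4779] v=[-2.8976]
Step 35: x=[4.3478] v=[-2.6027]
Step 36: x=[4.2331] v=[-2.2937]
Step 37: x=[4.1345] v=[-1.9723]
Step 38: x=[4.0525] v=[-1.6402]
Step 39: x=[3.9875] v=[-1.2992]
Step 40: x=[3.9399] v=[-0.9512]
Step 41: x=[3.9100] v=[-0.5980]
Step 42: x=[3.8979] v=[-0.2416]
Step 43: x=[3.9037] v=[0.1161]
First v>=0 after going negative at step 43, time=2.1500

Answer: 2.1500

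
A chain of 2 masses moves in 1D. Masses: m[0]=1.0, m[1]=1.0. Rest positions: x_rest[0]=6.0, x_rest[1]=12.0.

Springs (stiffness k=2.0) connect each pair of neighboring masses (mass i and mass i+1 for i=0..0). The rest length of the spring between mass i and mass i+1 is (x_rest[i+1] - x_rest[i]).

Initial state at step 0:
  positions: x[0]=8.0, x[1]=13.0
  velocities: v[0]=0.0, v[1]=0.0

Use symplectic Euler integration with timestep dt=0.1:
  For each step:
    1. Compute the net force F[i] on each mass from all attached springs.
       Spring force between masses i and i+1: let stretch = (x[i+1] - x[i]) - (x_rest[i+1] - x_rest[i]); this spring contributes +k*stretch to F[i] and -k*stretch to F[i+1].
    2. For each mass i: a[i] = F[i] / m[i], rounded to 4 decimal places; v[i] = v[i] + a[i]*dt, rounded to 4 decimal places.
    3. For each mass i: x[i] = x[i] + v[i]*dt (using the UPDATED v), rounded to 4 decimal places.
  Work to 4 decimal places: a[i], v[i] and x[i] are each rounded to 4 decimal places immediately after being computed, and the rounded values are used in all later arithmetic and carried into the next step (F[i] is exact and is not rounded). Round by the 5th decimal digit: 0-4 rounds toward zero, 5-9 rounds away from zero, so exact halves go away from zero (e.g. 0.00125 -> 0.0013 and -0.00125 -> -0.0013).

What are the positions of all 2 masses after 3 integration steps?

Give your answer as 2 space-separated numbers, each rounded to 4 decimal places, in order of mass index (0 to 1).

Answer: 7.8840 13.1160

Derivation:
Step 0: x=[8.0000 13.0000] v=[0.0000 0.0000]
Step 1: x=[7.9800 13.0200] v=[-0.2000 0.2000]
Step 2: x=[7.9408 13.0592] v=[-0.3920 0.3920]
Step 3: x=[7.8840 13.1160] v=[-0.5683 0.5683]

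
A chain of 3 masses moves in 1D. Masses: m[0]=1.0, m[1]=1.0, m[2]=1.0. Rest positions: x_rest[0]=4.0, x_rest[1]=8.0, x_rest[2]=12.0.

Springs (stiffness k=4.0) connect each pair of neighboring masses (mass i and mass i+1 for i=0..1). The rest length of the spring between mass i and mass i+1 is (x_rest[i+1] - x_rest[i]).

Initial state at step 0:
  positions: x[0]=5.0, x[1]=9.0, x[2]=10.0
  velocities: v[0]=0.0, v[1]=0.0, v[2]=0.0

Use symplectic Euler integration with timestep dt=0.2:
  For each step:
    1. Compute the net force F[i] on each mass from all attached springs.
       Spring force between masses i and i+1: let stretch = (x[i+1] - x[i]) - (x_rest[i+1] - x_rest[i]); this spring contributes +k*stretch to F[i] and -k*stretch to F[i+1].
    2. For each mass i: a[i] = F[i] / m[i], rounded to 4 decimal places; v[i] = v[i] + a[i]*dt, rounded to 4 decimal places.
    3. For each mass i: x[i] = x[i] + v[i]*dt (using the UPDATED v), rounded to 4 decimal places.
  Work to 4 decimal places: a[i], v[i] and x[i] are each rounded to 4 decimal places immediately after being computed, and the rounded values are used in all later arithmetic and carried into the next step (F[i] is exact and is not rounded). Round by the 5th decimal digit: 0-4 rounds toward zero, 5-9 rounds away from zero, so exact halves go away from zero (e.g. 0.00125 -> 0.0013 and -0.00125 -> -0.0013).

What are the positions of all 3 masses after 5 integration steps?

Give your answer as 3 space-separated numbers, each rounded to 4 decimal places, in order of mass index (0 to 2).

Answer: 3.4709 7.2197 13.3094

Derivation:
Step 0: x=[5.0000 9.0000 10.0000] v=[0.0000 0.0000 0.0000]
Step 1: x=[5.0000 8.5200 10.4800] v=[0.0000 -2.4000 2.4000]
Step 2: x=[4.9232 7.7904 11.2864] v=[-0.3840 -3.6480 4.0320]
Step 3: x=[4.6652 7.1614 12.1734] v=[-1.2902 -3.1450 4.4352]
Step 4: x=[4.1666 6.9349 12.8985] v=[-2.4932 -1.1324 3.6256]
Step 5: x=[3.4709 7.2197 13.3094] v=[-3.4786 1.4238 2.0547]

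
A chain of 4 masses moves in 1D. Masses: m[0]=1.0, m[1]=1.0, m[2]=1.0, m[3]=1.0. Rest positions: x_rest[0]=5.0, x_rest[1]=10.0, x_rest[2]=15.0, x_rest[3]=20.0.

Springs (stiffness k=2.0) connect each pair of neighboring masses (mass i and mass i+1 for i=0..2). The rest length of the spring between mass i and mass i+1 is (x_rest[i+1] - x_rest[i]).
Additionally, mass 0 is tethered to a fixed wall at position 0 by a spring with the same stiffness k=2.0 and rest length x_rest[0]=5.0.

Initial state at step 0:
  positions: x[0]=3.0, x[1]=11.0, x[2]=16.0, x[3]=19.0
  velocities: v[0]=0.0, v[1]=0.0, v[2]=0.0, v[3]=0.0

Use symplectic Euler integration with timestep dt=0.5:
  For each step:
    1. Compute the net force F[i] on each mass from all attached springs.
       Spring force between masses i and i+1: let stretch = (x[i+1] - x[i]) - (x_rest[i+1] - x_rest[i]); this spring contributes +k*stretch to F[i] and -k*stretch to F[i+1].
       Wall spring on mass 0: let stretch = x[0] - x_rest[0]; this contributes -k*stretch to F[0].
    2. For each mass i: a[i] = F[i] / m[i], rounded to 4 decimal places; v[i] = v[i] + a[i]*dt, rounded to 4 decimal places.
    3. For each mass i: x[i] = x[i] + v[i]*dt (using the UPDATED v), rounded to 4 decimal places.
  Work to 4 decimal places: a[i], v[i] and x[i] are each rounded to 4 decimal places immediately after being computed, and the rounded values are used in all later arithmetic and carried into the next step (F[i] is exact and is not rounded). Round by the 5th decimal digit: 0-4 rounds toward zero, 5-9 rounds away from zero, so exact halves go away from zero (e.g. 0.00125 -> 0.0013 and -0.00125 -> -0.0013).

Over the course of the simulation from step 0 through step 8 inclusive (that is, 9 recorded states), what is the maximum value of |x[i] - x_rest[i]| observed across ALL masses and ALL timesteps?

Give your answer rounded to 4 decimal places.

Step 0: x=[3.0000 11.0000 16.0000 19.0000] v=[0.0000 0.0000 0.0000 0.0000]
Step 1: x=[5.5000 9.5000 15.0000 20.0000] v=[5.0000 -3.0000 -2.0000 2.0000]
Step 2: x=[7.2500 8.7500 13.7500 21.0000] v=[3.5000 -1.5000 -2.5000 2.0000]
Step 3: x=[6.1250 9.7500 13.6250 20.8750] v=[-2.2500 2.0000 -0.2500 -0.2500]
Step 4: x=[3.7500 10.8750 15.1875 19.6250] v=[-4.7500 2.2500 3.1250 -2.5000]
Step 5: x=[3.0625 10.5938 16.8125 18.6563] v=[-1.3750 -0.5625 3.2500 -1.9375]
Step 6: x=[4.6094 9.6563 16.2501 19.2657] v=[3.0938 -1.8751 -1.1249 1.2187]
Step 7: x=[6.3751 9.4922 13.8986 20.8673] v=[3.5313 -0.3282 -4.7031 3.2031]
Step 8: x=[6.5118 9.9728 12.8282 21.4845] v=[0.2733 0.9611 -2.1408 1.2344]
Max displacement = 2.2500

Answer: 2.2500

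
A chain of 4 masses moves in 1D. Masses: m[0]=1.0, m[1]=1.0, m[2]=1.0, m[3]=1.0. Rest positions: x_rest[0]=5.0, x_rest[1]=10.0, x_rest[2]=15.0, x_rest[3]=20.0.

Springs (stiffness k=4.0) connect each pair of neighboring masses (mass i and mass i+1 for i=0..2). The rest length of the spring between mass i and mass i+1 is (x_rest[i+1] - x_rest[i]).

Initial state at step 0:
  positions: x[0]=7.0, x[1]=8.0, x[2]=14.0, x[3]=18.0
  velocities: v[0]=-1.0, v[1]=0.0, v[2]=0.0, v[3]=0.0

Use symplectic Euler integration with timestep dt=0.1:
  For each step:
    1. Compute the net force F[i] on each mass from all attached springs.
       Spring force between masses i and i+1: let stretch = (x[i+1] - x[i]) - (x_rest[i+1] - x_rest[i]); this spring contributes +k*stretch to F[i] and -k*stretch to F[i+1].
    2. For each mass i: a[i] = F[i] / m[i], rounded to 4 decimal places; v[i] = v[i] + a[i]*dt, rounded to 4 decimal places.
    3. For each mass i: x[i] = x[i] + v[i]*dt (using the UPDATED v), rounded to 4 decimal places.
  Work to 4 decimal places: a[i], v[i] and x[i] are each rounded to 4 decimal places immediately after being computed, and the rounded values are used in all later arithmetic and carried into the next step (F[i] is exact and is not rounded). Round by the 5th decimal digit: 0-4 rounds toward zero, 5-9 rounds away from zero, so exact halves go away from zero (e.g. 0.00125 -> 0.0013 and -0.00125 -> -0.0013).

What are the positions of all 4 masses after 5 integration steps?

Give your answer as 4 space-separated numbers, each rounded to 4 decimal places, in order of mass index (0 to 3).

Answer: 4.6344 10.1212 13.2902 18.4541

Derivation:
Step 0: x=[7.0000 8.0000 14.0000 18.0000] v=[-1.0000 0.0000 0.0000 0.0000]
Step 1: x=[6.7400 8.2000 13.9200 18.0400] v=[-2.6000 2.0000 -0.8000 0.4000]
Step 2: x=[6.3384 8.5704 13.7760 18.1152] v=[-4.0160 3.7040 -1.4400 0.7520]
Step 3: x=[5.8261 9.0597 13.5973 18.2168] v=[-5.1232 4.8934 -1.7866 1.0163]
Step 4: x=[5.2431 9.6012 13.4219 18.3337] v=[-5.8298 5.4150 -1.7538 1.1685]
Step 5: x=[4.6344 10.1212 13.2902 18.4541] v=[-6.0866 5.2000 -1.3174 1.2038]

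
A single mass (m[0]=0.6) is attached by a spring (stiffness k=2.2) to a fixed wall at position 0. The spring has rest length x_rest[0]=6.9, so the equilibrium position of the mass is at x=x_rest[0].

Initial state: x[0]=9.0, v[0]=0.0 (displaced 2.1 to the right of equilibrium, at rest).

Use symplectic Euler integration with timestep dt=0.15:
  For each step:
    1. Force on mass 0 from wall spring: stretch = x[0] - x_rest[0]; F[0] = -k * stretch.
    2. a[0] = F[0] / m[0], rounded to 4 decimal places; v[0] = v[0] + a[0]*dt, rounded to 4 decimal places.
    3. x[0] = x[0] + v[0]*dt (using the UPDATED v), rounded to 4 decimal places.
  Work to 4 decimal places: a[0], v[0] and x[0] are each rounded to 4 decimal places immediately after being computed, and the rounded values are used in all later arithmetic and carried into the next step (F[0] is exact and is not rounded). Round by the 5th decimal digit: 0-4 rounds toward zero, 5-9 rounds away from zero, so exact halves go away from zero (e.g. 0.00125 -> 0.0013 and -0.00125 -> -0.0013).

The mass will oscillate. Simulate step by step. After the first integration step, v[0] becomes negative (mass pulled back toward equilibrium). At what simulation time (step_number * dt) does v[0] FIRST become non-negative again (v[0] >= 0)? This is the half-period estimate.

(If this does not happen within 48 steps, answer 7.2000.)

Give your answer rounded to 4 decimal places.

Step 0: x=[9.0000] v=[0.0000]
Step 1: x=[8.8268] v=[-1.1550]
Step 2: x=[8.4946] v=[-2.2147]
Step 3: x=[8.0308] v=[-3.0917]
Step 4: x=[7.4738] v=[-3.7136]
Step 5: x=[6.8694] v=[-4.0292]
Step 6: x=[6.2675] v=[-4.0124]
Step 7: x=[5.7178] v=[-3.6645]
Step 8: x=[5.2657] v=[-3.0143]
Step 9: x=[4.9484] v=[-2.1154]
Step 10: x=[4.7921] v=[-1.0420]
Step 11: x=[4.8097] v=[0.1174]
First v>=0 after going negative at step 11, time=1.6500

Answer: 1.6500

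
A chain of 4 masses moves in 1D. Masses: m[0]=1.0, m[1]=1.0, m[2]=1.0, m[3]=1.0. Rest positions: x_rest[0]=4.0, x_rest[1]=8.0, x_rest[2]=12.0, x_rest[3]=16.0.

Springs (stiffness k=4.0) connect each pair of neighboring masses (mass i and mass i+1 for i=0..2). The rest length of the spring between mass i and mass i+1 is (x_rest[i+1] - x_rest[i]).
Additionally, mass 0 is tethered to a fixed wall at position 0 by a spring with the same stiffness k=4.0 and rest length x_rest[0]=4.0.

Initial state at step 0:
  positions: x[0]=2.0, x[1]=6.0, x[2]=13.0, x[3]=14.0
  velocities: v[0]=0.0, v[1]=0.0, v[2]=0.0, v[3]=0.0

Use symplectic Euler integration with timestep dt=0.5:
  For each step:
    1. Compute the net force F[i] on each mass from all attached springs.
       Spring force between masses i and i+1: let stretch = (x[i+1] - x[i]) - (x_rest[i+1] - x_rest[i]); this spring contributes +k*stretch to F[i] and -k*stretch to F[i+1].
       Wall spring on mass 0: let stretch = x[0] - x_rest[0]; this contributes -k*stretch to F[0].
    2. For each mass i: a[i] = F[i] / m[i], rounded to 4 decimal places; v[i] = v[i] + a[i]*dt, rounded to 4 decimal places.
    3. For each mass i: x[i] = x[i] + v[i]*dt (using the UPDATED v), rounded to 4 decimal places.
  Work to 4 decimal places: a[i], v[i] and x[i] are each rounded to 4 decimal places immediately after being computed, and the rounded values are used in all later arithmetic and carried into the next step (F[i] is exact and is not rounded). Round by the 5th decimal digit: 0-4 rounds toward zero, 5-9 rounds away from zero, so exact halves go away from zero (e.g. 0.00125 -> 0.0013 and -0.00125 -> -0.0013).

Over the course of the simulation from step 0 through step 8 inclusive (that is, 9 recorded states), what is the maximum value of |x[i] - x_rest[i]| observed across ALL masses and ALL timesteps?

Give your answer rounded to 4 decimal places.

Answer: 5.0000

Derivation:
Step 0: x=[2.0000 6.0000 13.0000 14.0000] v=[0.0000 0.0000 0.0000 0.0000]
Step 1: x=[4.0000 9.0000 7.0000 17.0000] v=[4.0000 6.0000 -12.0000 6.0000]
Step 2: x=[7.0000 5.0000 13.0000 14.0000] v=[6.0000 -8.0000 12.0000 -6.0000]
Step 3: x=[1.0000 11.0000 12.0000 14.0000] v=[-12.0000 12.0000 -2.0000 0.0000]
Step 4: x=[4.0000 8.0000 12.0000 16.0000] v=[6.0000 -6.0000 0.0000 4.0000]
Step 5: x=[7.0000 5.0000 12.0000 18.0000] v=[6.0000 -6.0000 0.0000 4.0000]
Step 6: x=[1.0000 11.0000 11.0000 18.0000] v=[-12.0000 12.0000 -2.0000 0.0000]
Step 7: x=[4.0000 7.0000 17.0000 15.0000] v=[6.0000 -8.0000 12.0000 -6.0000]
Step 8: x=[6.0000 10.0000 11.0000 18.0000] v=[4.0000 6.0000 -12.0000 6.0000]
Max displacement = 5.0000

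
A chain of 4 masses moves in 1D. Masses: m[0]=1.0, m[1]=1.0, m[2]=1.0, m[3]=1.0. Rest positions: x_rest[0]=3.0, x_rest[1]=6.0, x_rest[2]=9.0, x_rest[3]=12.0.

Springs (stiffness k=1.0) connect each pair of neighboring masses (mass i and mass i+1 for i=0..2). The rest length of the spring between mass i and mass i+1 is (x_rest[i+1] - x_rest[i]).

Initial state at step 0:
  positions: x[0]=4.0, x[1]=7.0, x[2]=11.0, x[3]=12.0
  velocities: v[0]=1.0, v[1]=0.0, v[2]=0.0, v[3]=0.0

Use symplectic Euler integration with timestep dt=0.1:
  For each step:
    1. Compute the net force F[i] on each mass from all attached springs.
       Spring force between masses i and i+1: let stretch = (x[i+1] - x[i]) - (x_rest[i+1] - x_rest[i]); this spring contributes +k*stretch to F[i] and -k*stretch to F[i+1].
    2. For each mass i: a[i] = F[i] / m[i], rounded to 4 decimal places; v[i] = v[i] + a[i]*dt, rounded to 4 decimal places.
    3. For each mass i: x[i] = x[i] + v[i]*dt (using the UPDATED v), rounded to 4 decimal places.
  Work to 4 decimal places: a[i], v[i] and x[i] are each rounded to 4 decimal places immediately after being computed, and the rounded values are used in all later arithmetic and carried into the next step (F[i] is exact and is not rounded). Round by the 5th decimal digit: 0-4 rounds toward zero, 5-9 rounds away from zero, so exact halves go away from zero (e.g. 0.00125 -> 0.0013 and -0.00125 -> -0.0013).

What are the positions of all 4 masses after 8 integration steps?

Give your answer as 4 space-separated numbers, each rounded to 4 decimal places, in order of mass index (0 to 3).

Answer: 4.7393 7.3407 10.0989 12.6213

Derivation:
Step 0: x=[4.0000 7.0000 11.0000 12.0000] v=[1.0000 0.0000 0.0000 0.0000]
Step 1: x=[4.1000 7.0100 10.9700 12.0200] v=[1.0000 0.1000 -0.3000 0.2000]
Step 2: x=[4.1991 7.0305 10.9109 12.0595] v=[0.9910 0.2050 -0.5910 0.3950]
Step 3: x=[4.2965 7.0615 10.8245 12.1175] v=[0.9741 0.3099 -0.8642 0.5801]
Step 4: x=[4.3916 7.1025 10.7134 12.1926] v=[0.9506 0.4097 -1.1112 0.7508]
Step 5: x=[4.4838 7.1525 10.5810 12.2829] v=[0.9217 0.4997 -1.3244 0.9029]
Step 6: x=[4.5727 7.2101 10.4313 12.3862] v=[0.8886 0.5757 -1.4971 1.0327]
Step 7: x=[4.6579 7.2735 10.2689 12.4999] v=[0.8523 0.6341 -1.6237 1.1372]
Step 8: x=[4.7393 7.3407 10.0989 12.6213] v=[0.8139 0.6721 -1.7001 1.2141]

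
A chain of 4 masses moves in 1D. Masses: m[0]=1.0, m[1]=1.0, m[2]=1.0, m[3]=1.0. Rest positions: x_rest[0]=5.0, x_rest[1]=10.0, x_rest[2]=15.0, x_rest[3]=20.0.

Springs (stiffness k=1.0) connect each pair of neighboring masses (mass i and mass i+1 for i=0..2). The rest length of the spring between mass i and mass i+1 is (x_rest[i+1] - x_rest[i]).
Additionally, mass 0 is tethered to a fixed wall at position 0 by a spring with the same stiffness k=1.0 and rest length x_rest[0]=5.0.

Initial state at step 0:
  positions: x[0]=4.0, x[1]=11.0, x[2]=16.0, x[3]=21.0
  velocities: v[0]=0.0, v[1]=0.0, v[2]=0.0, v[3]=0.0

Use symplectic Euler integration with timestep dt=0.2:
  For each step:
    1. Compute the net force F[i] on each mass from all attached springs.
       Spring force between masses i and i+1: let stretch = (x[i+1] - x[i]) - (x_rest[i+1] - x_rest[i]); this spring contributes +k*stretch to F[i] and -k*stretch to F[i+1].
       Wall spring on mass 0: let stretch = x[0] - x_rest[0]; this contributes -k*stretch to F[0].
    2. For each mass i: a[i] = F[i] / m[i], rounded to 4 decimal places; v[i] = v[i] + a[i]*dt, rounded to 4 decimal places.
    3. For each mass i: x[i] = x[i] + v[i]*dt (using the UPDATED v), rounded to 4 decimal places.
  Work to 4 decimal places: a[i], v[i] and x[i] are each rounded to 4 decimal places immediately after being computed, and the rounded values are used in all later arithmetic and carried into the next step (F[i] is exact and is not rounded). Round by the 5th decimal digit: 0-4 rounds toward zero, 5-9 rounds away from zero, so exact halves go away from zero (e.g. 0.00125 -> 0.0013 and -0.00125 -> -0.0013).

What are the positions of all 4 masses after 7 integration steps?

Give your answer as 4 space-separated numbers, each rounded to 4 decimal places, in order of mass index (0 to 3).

Answer: 6.0283 9.8814 15.7256 20.9783

Derivation:
Step 0: x=[4.0000 11.0000 16.0000 21.0000] v=[0.0000 0.0000 0.0000 0.0000]
Step 1: x=[4.1200 10.9200 16.0000 21.0000] v=[0.6000 -0.4000 0.0000 0.0000]
Step 2: x=[4.3472 10.7712 15.9968 21.0000] v=[1.1360 -0.7440 -0.0160 0.0000]
Step 3: x=[4.6575 10.5745 15.9847 20.9999] v=[1.5514 -0.9837 -0.0605 -0.0006]
Step 4: x=[5.0182 10.3575 15.9568 20.9992] v=[1.8033 -1.0851 -0.1395 -0.0036]
Step 5: x=[5.3917 10.1509 15.9066 20.9968] v=[1.8675 -1.0331 -0.2509 -0.0121]
Step 6: x=[5.7399 9.9841 15.8298 20.9908] v=[1.7410 -0.8338 -0.3840 -0.0301]
Step 7: x=[6.0283 9.8814 15.7256 20.9783] v=[1.4419 -0.5135 -0.5209 -0.0623]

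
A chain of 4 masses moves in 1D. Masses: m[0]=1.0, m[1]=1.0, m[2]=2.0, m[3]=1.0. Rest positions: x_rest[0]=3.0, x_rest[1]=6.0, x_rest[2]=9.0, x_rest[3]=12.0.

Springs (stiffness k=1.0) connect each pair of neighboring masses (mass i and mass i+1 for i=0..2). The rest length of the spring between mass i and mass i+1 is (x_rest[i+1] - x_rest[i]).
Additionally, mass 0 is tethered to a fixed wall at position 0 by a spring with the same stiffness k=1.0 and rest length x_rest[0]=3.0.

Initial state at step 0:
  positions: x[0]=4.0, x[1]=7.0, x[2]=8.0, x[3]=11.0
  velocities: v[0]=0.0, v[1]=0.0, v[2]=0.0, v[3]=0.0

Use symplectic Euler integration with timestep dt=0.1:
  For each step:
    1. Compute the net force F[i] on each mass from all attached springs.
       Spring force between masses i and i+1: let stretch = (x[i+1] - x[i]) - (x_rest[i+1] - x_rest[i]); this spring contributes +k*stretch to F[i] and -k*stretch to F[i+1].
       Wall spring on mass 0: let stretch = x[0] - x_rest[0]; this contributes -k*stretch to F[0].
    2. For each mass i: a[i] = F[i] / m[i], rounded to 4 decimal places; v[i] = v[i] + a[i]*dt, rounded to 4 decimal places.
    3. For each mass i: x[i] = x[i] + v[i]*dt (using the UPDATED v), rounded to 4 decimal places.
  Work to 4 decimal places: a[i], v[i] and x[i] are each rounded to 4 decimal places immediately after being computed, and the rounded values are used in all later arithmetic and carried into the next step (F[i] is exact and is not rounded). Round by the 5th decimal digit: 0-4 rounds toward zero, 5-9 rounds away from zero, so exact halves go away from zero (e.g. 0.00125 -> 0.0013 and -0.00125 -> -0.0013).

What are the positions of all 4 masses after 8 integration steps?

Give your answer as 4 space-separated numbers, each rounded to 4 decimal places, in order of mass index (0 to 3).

Answer: 3.6418 6.3596 8.3201 11.0199

Derivation:
Step 0: x=[4.0000 7.0000 8.0000 11.0000] v=[0.0000 0.0000 0.0000 0.0000]
Step 1: x=[3.9900 6.9800 8.0100 11.0000] v=[-0.1000 -0.2000 0.1000 0.0000]
Step 2: x=[3.9700 6.9404 8.0298 11.0001] v=[-0.2000 -0.3960 0.1980 0.0010]
Step 3: x=[3.9400 6.8820 8.0590 11.0005] v=[-0.3000 -0.5841 0.2921 0.0040]
Step 4: x=[3.9000 6.8059 8.0970 11.0015] v=[-0.3998 -0.7606 0.3803 0.0099]
Step 5: x=[3.8501 6.7137 8.1431 11.0035] v=[-0.4992 -0.9221 0.4610 0.0195]
Step 6: x=[3.7903 6.6072 8.1964 11.0069] v=[-0.5979 -1.0655 0.5326 0.0335]
Step 7: x=[3.7208 6.4884 8.2558 11.0122] v=[-0.6952 -1.1883 0.5937 0.0525]
Step 8: x=[3.6418 6.3596 8.3201 11.0199] v=[-0.7905 -1.2883 0.6432 0.0769]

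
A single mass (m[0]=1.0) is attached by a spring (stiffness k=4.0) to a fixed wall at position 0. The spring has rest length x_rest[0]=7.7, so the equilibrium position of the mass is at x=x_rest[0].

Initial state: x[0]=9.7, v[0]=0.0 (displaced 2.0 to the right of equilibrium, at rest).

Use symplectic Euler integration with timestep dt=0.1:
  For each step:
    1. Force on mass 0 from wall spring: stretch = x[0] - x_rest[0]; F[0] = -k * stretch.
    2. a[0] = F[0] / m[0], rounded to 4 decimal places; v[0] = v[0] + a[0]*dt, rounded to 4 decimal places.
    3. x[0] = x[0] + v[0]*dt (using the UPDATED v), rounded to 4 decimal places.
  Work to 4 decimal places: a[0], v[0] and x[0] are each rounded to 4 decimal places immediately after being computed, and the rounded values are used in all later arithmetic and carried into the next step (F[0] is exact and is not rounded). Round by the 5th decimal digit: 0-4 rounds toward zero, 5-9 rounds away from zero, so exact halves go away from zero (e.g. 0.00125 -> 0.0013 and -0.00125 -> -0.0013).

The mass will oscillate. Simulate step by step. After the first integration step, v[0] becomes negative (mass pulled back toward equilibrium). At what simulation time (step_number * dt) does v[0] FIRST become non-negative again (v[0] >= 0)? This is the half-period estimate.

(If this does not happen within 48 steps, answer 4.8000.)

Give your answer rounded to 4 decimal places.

Answer: 1.6000

Derivation:
Step 0: x=[9.7000] v=[0.0000]
Step 1: x=[9.6200] v=[-0.8000]
Step 2: x=[9.4632] v=[-1.5680]
Step 3: x=[9.2359] v=[-2.2733]
Step 4: x=[8.9471] v=[-2.8877]
Step 5: x=[8.6085] v=[-3.3865]
Step 6: x=[8.2335] v=[-3.7499]
Step 7: x=[7.8372] v=[-3.9633]
Step 8: x=[7.4354] v=[-4.0182]
Step 9: x=[7.0442] v=[-3.9124]
Step 10: x=[6.6792] v=[-3.6501]
Step 11: x=[6.3550] v=[-3.2418]
Step 12: x=[6.0846] v=[-2.7038]
Step 13: x=[5.8788] v=[-2.0576]
Step 14: x=[5.7459] v=[-1.3291]
Step 15: x=[5.6912] v=[-0.5475]
Step 16: x=[5.7168] v=[0.2560]
First v>=0 after going negative at step 16, time=1.6000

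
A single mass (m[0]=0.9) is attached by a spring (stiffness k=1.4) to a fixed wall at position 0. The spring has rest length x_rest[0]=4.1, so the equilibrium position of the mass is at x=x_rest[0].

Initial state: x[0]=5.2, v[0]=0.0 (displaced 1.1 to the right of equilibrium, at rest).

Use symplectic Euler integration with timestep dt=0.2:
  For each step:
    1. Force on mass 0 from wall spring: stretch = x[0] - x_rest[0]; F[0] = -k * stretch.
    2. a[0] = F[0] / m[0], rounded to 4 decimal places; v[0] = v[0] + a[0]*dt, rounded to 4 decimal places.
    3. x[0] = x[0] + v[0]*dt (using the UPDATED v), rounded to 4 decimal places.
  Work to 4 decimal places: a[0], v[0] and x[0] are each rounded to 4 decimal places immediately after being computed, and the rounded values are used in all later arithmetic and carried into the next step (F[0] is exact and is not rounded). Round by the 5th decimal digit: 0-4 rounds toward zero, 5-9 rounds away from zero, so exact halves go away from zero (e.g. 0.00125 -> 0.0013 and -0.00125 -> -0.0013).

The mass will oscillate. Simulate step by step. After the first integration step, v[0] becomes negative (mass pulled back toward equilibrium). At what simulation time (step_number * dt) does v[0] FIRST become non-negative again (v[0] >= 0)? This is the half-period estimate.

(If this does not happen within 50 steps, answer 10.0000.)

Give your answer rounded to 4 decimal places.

Step 0: x=[5.2000] v=[0.0000]
Step 1: x=[5.1316] v=[-0.3422]
Step 2: x=[4.9990] v=[-0.6631]
Step 3: x=[4.8104] v=[-0.9428]
Step 4: x=[4.5776] v=[-1.1638]
Step 5: x=[4.3151] v=[-1.3124]
Step 6: x=[4.0392] v=[-1.3793]
Step 7: x=[3.7671] v=[-1.3604]
Step 8: x=[3.5157] v=[-1.2568]
Step 9: x=[3.3007] v=[-1.0750]
Step 10: x=[3.1354] v=[-0.8263]
Step 11: x=[3.0302] v=[-0.5262]
Step 12: x=[2.9915] v=[-0.1934]
Step 13: x=[3.0218] v=[0.1515]
First v>=0 after going negative at step 13, time=2.6000

Answer: 2.6000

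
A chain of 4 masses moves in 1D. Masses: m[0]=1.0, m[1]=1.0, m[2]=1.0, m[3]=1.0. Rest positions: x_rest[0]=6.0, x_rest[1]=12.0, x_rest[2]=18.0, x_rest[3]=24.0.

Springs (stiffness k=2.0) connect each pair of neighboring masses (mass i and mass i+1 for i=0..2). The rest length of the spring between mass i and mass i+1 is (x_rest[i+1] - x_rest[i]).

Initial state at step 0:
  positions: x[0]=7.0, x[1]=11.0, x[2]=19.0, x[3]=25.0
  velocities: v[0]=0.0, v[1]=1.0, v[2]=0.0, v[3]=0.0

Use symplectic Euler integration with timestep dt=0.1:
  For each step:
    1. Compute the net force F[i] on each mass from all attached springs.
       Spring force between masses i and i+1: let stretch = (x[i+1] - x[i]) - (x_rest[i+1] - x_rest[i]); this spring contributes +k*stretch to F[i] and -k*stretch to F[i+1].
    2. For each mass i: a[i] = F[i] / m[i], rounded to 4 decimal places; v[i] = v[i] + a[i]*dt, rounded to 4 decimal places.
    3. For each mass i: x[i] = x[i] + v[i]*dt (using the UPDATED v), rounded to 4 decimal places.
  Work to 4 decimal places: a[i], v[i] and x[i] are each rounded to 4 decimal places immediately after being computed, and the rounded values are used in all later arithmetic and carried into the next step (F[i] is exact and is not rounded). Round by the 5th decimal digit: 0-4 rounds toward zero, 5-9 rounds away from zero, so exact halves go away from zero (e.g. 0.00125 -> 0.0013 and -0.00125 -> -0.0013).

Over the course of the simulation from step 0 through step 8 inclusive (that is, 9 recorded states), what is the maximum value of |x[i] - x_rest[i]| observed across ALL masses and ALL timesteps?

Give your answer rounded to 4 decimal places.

Step 0: x=[7.0000 11.0000 19.0000 25.0000] v=[0.0000 1.0000 0.0000 0.0000]
Step 1: x=[6.9600 11.1800 18.9600 25.0000] v=[-0.4000 1.8000 -0.4000 0.0000]
Step 2: x=[6.8844 11.4312 18.8852 24.9992] v=[-0.7560 2.5120 -0.7480 -0.0080]
Step 3: x=[6.7797 11.7405 18.7836 24.9961] v=[-1.0466 3.0934 -1.0160 -0.0308]
Step 4: x=[6.6543 12.0915 18.6654 24.9888] v=[-1.2544 3.5099 -1.1821 -0.0733]
Step 5: x=[6.5176 12.4652 18.5422 24.9750] v=[-1.3670 3.7372 -1.2322 -0.1380]
Step 6: x=[6.3799 12.8415 18.4261 24.9525] v=[-1.3775 3.7631 -1.1610 -0.2246]
Step 7: x=[6.2514 13.2003 18.3288 24.9195] v=[-1.2852 3.5877 -0.9726 -0.3299]
Step 8: x=[6.1419 13.5227 18.2608 24.8747] v=[-1.0954 3.2236 -0.6802 -0.4480]
Max displacement = 1.5227

Answer: 1.5227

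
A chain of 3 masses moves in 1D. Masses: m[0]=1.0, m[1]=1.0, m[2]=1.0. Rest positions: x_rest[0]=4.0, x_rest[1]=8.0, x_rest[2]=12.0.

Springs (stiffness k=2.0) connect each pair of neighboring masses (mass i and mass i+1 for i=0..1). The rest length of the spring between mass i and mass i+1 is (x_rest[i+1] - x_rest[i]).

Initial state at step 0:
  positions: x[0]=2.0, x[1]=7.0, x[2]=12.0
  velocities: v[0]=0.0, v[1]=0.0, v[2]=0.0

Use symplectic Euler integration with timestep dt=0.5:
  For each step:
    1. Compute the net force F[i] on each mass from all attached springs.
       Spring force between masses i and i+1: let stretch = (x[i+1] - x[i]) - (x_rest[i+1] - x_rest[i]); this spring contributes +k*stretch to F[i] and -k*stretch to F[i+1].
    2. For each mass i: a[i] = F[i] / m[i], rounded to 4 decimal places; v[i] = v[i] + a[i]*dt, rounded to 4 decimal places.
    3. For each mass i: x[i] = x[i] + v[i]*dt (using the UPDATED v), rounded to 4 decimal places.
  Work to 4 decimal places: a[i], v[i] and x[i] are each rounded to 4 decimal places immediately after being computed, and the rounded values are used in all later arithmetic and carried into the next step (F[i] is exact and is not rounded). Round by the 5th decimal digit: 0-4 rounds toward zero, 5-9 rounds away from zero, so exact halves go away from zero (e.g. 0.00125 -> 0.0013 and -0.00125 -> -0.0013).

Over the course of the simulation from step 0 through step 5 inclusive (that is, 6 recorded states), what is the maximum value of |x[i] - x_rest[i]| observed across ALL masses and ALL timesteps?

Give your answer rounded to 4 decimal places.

Answer: 2.0625

Derivation:
Step 0: x=[2.0000 7.0000 12.0000] v=[0.0000 0.0000 0.0000]
Step 1: x=[2.5000 7.0000 11.5000] v=[1.0000 0.0000 -1.0000]
Step 2: x=[3.2500 7.0000 10.7500] v=[1.5000 0.0000 -1.5000]
Step 3: x=[3.8750 7.0000 10.1250] v=[1.2500 0.0000 -1.2500]
Step 4: x=[4.0625 7.0000 9.9375] v=[0.3750 0.0000 -0.3750]
Step 5: x=[3.7188 7.0000 10.2813] v=[-0.6875 0.0000 0.6875]
Max displacement = 2.0625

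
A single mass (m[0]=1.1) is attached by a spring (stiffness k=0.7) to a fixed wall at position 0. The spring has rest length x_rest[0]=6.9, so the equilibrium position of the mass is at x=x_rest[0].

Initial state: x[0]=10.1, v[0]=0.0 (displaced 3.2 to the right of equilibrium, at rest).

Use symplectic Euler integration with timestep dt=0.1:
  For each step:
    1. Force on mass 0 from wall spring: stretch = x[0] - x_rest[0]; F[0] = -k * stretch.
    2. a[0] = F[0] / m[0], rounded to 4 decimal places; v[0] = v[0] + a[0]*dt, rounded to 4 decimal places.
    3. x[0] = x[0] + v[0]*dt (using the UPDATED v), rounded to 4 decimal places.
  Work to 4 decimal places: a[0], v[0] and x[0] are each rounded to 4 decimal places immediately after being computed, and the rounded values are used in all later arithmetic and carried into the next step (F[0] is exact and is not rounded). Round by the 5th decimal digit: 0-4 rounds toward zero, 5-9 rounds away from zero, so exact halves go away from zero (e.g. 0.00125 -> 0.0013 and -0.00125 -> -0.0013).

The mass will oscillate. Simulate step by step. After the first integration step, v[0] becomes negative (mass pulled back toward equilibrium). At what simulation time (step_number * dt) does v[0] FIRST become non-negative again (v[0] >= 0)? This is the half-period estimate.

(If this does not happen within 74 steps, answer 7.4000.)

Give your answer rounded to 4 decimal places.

Step 0: x=[10.1000] v=[0.0000]
Step 1: x=[10.0796] v=[-0.2036]
Step 2: x=[10.0390] v=[-0.4059]
Step 3: x=[9.9784] v=[-0.6057]
Step 4: x=[9.8982] v=[-0.8016]
Step 5: x=[9.7990] v=[-0.9924]
Step 6: x=[9.6813] v=[-1.1769]
Step 7: x=[9.5459] v=[-1.3539]
Step 8: x=[9.3937] v=[-1.5223]
Step 9: x=[9.2256] v=[-1.6810]
Step 10: x=[9.0427] v=[-1.8290]
Step 11: x=[8.8462] v=[-1.9654]
Step 12: x=[8.6373] v=[-2.0893]
Step 13: x=[8.4173] v=[-2.1999]
Step 14: x=[8.1877] v=[-2.2965]
Step 15: x=[7.9499] v=[-2.3784]
Step 16: x=[7.7054] v=[-2.4452]
Step 17: x=[7.4558] v=[-2.4965]
Step 18: x=[7.2026] v=[-2.5319]
Step 19: x=[6.9475] v=[-2.5512]
Step 20: x=[6.6921] v=[-2.5542]
Step 21: x=[6.4380] v=[-2.5410]
Step 22: x=[6.1868] v=[-2.5116]
Step 23: x=[5.9402] v=[-2.4662]
Step 24: x=[5.6997] v=[-2.4051]
Step 25: x=[5.4668] v=[-2.3287]
Step 26: x=[5.2431] v=[-2.2375]
Step 27: x=[5.0299] v=[-2.1321]
Step 28: x=[4.8286] v=[-2.0131]
Step 29: x=[4.6405] v=[-1.8813]
Step 30: x=[4.4668] v=[-1.7375]
Step 31: x=[4.3085] v=[-1.5827]
Step 32: x=[4.1667] v=[-1.4178]
Step 33: x=[4.0423] v=[-1.2439]
Step 34: x=[3.9361] v=[-1.0621]
Step 35: x=[3.8488] v=[-0.8735]
Step 36: x=[3.7809] v=[-0.6793]
Step 37: x=[3.7328] v=[-0.4808]
Step 38: x=[3.7049] v=[-0.2793]
Step 39: x=[3.6973] v=[-0.0760]
Step 40: x=[3.7101] v=[0.1278]
First v>=0 after going negative at step 40, time=4.0000

Answer: 4.0000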